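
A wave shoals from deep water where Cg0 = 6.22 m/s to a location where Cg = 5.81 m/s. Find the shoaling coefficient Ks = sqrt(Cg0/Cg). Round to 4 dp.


Ks = sqrt(Cg0 / Cg)
Ks = sqrt(6.22 / 5.81)
Ks = sqrt(1.0706)
Ks = 1.0347

1.0347


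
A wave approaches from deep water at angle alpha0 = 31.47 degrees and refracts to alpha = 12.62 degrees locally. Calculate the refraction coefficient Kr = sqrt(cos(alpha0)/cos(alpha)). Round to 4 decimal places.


Kr = sqrt(cos(alpha0) / cos(alpha))
cos(31.47) = 0.852914
cos(12.62) = 0.975841
Kr = sqrt(0.852914 / 0.975841)
Kr = sqrt(0.874030)
Kr = 0.9349

0.9349


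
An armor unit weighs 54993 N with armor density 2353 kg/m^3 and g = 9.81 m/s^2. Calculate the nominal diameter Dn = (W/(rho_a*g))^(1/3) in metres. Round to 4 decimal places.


V = W / (rho_a * g)
V = 54993 / (2353 * 9.81)
V = 54993 / 23082.93
V = 2.382410 m^3
Dn = V^(1/3) = 2.382410^(1/3)
Dn = 1.3356 m

1.3356


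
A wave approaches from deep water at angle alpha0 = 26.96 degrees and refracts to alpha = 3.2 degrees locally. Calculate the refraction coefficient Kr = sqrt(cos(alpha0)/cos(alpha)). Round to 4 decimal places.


Kr = sqrt(cos(alpha0) / cos(alpha))
cos(26.96) = 0.891323
cos(3.2) = 0.998441
Kr = sqrt(0.891323 / 0.998441)
Kr = sqrt(0.892715)
Kr = 0.9448

0.9448


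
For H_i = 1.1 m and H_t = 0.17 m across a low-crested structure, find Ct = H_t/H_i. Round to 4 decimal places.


Ct = H_t / H_i
Ct = 0.17 / 1.1
Ct = 0.1545

0.1545


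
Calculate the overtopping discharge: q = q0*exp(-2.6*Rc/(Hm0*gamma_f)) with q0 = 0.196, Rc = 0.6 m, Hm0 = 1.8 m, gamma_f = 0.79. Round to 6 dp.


q = q0 * exp(-2.6 * Rc / (Hm0 * gamma_f))
Exponent = -2.6 * 0.6 / (1.8 * 0.79)
= -2.6 * 0.6 / 1.4220
= -1.097046
exp(-1.097046) = 0.333856
q = 0.196 * 0.333856
q = 0.065436 m^3/s/m

0.065436


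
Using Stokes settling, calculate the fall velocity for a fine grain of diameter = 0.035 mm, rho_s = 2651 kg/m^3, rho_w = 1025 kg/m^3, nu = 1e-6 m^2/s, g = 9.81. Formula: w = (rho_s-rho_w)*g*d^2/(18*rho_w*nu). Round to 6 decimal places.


w = (rho_s - rho_w) * g * d^2 / (18 * rho_w * nu)
d = 0.035 mm = 0.000035 m
rho_s - rho_w = 2651 - 1025 = 1626
Numerator = 1626 * 9.81 * (0.000035)^2 = 0.000019540049
Denominator = 18 * 1025 * 1e-6 = 0.018450
w = 0.001059 m/s

0.001059


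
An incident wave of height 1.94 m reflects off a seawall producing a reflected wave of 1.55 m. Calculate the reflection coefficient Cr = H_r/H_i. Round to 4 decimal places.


Cr = H_r / H_i
Cr = 1.55 / 1.94
Cr = 0.7990

0.7990


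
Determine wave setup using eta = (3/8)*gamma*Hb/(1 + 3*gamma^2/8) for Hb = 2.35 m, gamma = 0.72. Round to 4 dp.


eta = (3/8) * gamma * Hb / (1 + 3*gamma^2/8)
Numerator = (3/8) * 0.72 * 2.35 = 0.634500
Denominator = 1 + 3*0.72^2/8 = 1 + 0.194400 = 1.194400
eta = 0.634500 / 1.194400
eta = 0.5312 m

0.5312


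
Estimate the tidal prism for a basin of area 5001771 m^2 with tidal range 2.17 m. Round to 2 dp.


Tidal prism = Area * Tidal range
P = 5001771 * 2.17
P = 10853843.07 m^3

10853843.07


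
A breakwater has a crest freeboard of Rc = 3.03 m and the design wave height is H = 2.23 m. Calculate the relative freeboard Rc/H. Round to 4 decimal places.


Relative freeboard = Rc / H
= 3.03 / 2.23
= 1.3587

1.3587


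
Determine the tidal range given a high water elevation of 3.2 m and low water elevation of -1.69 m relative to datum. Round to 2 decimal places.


Tidal range = High water - Low water
Tidal range = 3.2 - (-1.69)
Tidal range = 4.89 m

4.89


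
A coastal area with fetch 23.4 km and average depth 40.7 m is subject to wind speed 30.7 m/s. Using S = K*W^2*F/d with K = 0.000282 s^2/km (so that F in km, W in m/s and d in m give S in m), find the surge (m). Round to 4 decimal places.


S = K * W^2 * F / d
W^2 = 30.7^2 = 942.49
S = 0.000282 * 942.49 * 23.4 / 40.7
Numerator = 0.000282 * 942.49 * 23.4 = 6.219303
S = 6.219303 / 40.7 = 0.1528 m

0.1528


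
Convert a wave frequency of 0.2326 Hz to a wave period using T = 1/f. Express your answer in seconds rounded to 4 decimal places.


T = 1 / f
T = 1 / 0.2326
T = 4.2992 s

4.2992


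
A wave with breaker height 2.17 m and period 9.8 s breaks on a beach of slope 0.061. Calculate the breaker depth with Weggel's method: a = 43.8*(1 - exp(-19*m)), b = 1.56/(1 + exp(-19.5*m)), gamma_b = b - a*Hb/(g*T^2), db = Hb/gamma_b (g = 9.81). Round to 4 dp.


a = 43.8 * (1 - exp(-19 * m))
exp(-19 * 0.061) = exp(-1.1590) = 0.313800
a = 43.8 * (1 - 0.313800) = 30.055568
b = 1.56 / (1 + exp(-19.5 * m))
exp(-19.5 * 0.061) = exp(-1.1895) = 0.304373
b = 1.56 / (1 + 0.304373) = 1.195977
Hb / (g * T^2) = 2.17 / (9.81 * 9.8^2) = 2.17 / 942.1524 = 0.00230324
gamma_b = b - a * Hb/(g*T^2) = 1.195977 - 30.055568 * 0.00230324 = 1.126751
db = Hb / gamma_b = 2.17 / 1.126751
db = 1.9259 m

1.9259


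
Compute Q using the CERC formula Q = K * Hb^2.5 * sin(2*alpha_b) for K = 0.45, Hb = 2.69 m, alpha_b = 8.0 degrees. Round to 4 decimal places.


Q = K * Hb^2.5 * sin(2 * alpha_b)
Hb^2.5 = 2.69^2.5 = 11.868086
sin(2 * 8.0) = sin(16.0) = 0.275637
Q = 0.45 * 11.868086 * 0.275637
Q = 1.4721 m^3/s

1.4721


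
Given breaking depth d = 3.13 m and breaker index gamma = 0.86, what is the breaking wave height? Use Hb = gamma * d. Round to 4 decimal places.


Hb = gamma * d
Hb = 0.86 * 3.13
Hb = 2.6918 m

2.6918


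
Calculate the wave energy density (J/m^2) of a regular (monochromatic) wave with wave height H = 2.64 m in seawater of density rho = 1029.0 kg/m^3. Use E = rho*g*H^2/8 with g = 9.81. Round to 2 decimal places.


E = (1/8) * rho * g * H^2
E = (1/8) * 1029.0 * 9.81 * 2.64^2
E = 0.125 * 1029.0 * 9.81 * 6.9696
E = 8794.32 J/m^2

8794.32


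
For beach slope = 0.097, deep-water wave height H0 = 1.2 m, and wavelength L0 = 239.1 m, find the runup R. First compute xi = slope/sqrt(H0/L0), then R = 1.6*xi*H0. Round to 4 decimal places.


xi = slope / sqrt(H0/L0)
H0/L0 = 1.2/239.1 = 0.005019
sqrt(0.005019) = 0.070844
xi = 0.097 / 0.070844 = 1.369213
R = 1.6 * xi * H0 = 1.6 * 1.369213 * 1.2
R = 2.6289 m

2.6289


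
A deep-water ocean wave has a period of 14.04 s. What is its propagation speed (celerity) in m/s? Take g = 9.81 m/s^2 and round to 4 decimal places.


We use the deep-water celerity formula:
C = g * T / (2 * pi)
C = 9.81 * 14.04 / (2 * 3.14159...)
C = 137.732400 / 6.283185
C = 21.9208 m/s

21.9208


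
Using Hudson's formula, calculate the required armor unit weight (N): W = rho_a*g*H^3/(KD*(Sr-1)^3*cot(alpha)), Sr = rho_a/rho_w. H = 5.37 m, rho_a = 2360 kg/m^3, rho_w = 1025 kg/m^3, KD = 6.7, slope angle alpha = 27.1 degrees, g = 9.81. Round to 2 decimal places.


Sr = rho_a / rho_w = 2360 / 1025 = 2.302439
(Sr - 1) = 1.302439
(Sr - 1)^3 = 2.209389
cot(27.1) = 1 / tan(27.1) = 1 / 0.511726 = 1.954171
Numerator = 2360 * 9.81 * 5.37^3 = 3585121.4086
Denominator = 6.7 * 2.209389 * 1.954171 = 28.927416
W = 3585121.4086 / 28.927416
W = 123935.07 N

123935.07


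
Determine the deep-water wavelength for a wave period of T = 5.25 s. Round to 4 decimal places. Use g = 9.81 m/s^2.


L0 = g * T^2 / (2 * pi)
L0 = 9.81 * 5.25^2 / (2 * pi)
L0 = 9.81 * 27.5625 / 6.28319
L0 = 270.3881 / 6.28319
L0 = 43.0336 m

43.0336


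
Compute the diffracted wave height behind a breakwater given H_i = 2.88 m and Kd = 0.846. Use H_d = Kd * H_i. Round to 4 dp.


H_d = Kd * H_i
H_d = 0.846 * 2.88
H_d = 2.4365 m

2.4365


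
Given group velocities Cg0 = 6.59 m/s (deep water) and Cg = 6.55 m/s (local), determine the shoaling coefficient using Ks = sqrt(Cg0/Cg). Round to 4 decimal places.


Ks = sqrt(Cg0 / Cg)
Ks = sqrt(6.59 / 6.55)
Ks = sqrt(1.0061)
Ks = 1.0030

1.0030


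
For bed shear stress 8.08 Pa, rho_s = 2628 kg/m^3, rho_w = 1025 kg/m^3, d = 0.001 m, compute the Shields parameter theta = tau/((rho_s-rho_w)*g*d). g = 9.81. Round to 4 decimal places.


theta = tau / ((rho_s - rho_w) * g * d)
rho_s - rho_w = 2628 - 1025 = 1603
Denominator = 1603 * 9.81 * 0.001 = 15.725430
theta = 8.08 / 15.725430
theta = 0.5138

0.5138


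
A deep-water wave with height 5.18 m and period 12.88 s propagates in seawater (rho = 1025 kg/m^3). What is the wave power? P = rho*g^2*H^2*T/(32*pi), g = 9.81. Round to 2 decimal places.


P = rho * g^2 * H^2 * T / (32 * pi)
P = 1025 * 9.81^2 * 5.18^2 * 12.88 / (32 * pi)
P = 1025 * 96.2361 * 26.8324 * 12.88 / 100.53096
P = 339107.51 W/m

339107.51


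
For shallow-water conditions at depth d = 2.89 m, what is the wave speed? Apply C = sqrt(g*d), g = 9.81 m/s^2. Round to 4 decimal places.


Using the shallow-water approximation:
C = sqrt(g * d) = sqrt(9.81 * 2.89)
C = sqrt(28.3509)
C = 5.3246 m/s

5.3246


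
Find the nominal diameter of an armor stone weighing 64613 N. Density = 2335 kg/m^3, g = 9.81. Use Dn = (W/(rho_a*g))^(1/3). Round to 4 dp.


V = W / (rho_a * g)
V = 64613 / (2335 * 9.81)
V = 64613 / 22906.35
V = 2.820746 m^3
Dn = V^(1/3) = 2.820746^(1/3)
Dn = 1.4129 m

1.4129


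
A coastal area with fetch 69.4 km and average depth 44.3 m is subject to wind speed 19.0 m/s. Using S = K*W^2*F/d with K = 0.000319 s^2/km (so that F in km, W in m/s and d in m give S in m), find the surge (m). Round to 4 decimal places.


S = K * W^2 * F / d
W^2 = 19.0^2 = 361.00
S = 0.000319 * 361.00 * 69.4 / 44.3
Numerator = 0.000319 * 361.00 * 69.4 = 7.992035
S = 7.992035 / 44.3 = 0.1804 m

0.1804


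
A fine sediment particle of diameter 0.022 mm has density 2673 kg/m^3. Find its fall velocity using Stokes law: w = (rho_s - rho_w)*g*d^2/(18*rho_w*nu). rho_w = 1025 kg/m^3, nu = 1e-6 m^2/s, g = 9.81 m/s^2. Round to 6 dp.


w = (rho_s - rho_w) * g * d^2 / (18 * rho_w * nu)
d = 0.022 mm = 0.000022 m
rho_s - rho_w = 2673 - 1025 = 1648
Numerator = 1648 * 9.81 * (0.000022)^2 = 0.000007824770
Denominator = 18 * 1025 * 1e-6 = 0.018450
w = 0.000424 m/s

0.000424


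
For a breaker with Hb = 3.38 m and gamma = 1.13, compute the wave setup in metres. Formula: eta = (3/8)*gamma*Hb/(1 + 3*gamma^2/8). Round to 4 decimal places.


eta = (3/8) * gamma * Hb / (1 + 3*gamma^2/8)
Numerator = (3/8) * 1.13 * 3.38 = 1.432275
Denominator = 1 + 3*1.13^2/8 = 1 + 0.478838 = 1.478838
eta = 1.432275 / 1.478838
eta = 0.9685 m

0.9685


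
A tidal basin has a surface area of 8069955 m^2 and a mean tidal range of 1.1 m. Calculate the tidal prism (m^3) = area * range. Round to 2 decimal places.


Tidal prism = Area * Tidal range
P = 8069955 * 1.1
P = 8876950.50 m^3

8876950.50


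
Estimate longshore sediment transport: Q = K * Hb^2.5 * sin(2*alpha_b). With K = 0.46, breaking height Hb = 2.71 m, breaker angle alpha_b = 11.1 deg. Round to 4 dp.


Q = K * Hb^2.5 * sin(2 * alpha_b)
Hb^2.5 = 2.71^2.5 = 12.089914
sin(2 * 11.1) = sin(22.2) = 0.377841
Q = 0.46 * 12.089914 * 0.377841
Q = 2.1013 m^3/s

2.1013


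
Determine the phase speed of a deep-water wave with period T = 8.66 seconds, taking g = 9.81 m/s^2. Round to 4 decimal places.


We use the deep-water celerity formula:
C = g * T / (2 * pi)
C = 9.81 * 8.66 / (2 * 3.14159...)
C = 84.954600 / 6.283185
C = 13.5209 m/s

13.5209


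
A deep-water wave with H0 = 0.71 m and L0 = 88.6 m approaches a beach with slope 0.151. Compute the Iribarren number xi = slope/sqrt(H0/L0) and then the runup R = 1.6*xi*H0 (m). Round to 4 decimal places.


xi = slope / sqrt(H0/L0)
H0/L0 = 0.71/88.6 = 0.008014
sqrt(0.008014) = 0.089518
xi = 0.151 / 0.089518 = 1.686804
R = 1.6 * xi * H0 = 1.6 * 1.686804 * 0.71
R = 1.9162 m

1.9162


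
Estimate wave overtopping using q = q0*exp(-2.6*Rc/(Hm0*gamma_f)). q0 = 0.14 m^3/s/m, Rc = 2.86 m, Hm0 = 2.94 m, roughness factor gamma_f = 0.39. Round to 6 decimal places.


q = q0 * exp(-2.6 * Rc / (Hm0 * gamma_f))
Exponent = -2.6 * 2.86 / (2.94 * 0.39)
= -2.6 * 2.86 / 1.1466
= -6.485261
exp(-6.485261) = 0.001526
q = 0.14 * 0.001526
q = 0.000214 m^3/s/m

0.000214


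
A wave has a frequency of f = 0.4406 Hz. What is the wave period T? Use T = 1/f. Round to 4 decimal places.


T = 1 / f
T = 1 / 0.4406
T = 2.2696 s

2.2696


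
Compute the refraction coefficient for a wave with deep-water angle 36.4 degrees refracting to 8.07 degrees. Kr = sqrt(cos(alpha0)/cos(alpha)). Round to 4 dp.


Kr = sqrt(cos(alpha0) / cos(alpha))
cos(36.4) = 0.804894
cos(8.07) = 0.990097
Kr = sqrt(0.804894 / 0.990097)
Kr = sqrt(0.812944)
Kr = 0.9016

0.9016


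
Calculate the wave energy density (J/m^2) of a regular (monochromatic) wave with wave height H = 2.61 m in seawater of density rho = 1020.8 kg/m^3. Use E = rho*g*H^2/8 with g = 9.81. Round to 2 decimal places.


E = (1/8) * rho * g * H^2
E = (1/8) * 1020.8 * 9.81 * 2.61^2
E = 0.125 * 1020.8 * 9.81 * 6.8121
E = 8527.09 J/m^2

8527.09


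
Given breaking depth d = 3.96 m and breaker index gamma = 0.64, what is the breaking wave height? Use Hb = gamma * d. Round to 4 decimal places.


Hb = gamma * d
Hb = 0.64 * 3.96
Hb = 2.5344 m

2.5344


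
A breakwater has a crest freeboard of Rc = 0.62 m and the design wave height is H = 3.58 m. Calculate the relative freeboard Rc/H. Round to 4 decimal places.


Relative freeboard = Rc / H
= 0.62 / 3.58
= 0.1732

0.1732


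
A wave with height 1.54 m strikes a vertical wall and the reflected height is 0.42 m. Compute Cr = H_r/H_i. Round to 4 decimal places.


Cr = H_r / H_i
Cr = 0.42 / 1.54
Cr = 0.2727

0.2727


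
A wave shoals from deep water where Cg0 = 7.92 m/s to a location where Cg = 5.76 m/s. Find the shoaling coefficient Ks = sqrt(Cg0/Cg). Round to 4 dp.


Ks = sqrt(Cg0 / Cg)
Ks = sqrt(7.92 / 5.76)
Ks = sqrt(1.3750)
Ks = 1.1726

1.1726


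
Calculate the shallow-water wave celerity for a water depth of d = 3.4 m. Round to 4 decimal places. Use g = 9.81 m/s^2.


Using the shallow-water approximation:
C = sqrt(g * d) = sqrt(9.81 * 3.4)
C = sqrt(33.3540)
C = 5.7753 m/s

5.7753


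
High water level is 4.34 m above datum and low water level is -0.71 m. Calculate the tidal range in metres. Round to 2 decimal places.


Tidal range = High water - Low water
Tidal range = 4.34 - (-0.71)
Tidal range = 5.05 m

5.05


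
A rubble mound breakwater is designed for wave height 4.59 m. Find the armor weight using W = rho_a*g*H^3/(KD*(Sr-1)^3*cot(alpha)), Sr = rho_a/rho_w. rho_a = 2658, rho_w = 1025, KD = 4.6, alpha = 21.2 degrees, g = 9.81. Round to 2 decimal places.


Sr = rho_a / rho_w = 2658 / 1025 = 2.593171
(Sr - 1) = 1.593171
(Sr - 1)^3 = 4.043775
cot(21.2) = 1 / tan(21.2) = 1 / 0.387874 = 2.578154
Numerator = 2658 * 9.81 * 4.59^3 = 2521517.8134
Denominator = 4.6 * 4.043775 * 2.578154 = 47.957179
W = 2521517.8134 / 47.957179
W = 52578.53 N

52578.53


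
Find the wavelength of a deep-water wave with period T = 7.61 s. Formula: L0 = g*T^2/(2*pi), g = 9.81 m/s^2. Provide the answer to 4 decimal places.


L0 = g * T^2 / (2 * pi)
L0 = 9.81 * 7.61^2 / (2 * pi)
L0 = 9.81 * 57.9121 / 6.28319
L0 = 568.1177 / 6.28319
L0 = 90.4187 m

90.4187


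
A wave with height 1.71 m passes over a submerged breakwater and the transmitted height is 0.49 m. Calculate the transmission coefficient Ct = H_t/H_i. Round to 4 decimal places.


Ct = H_t / H_i
Ct = 0.49 / 1.71
Ct = 0.2865

0.2865


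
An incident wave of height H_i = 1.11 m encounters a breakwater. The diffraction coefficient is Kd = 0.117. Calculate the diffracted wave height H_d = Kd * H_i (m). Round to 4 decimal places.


H_d = Kd * H_i
H_d = 0.117 * 1.11
H_d = 0.1299 m

0.1299


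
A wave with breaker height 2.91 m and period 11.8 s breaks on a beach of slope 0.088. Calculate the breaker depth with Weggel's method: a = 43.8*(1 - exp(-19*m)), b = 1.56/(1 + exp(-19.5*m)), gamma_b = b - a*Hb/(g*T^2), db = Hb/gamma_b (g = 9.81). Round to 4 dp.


a = 43.8 * (1 - exp(-19 * m))
exp(-19 * 0.088) = exp(-1.6720) = 0.187871
a = 43.8 * (1 - 0.187871) = 35.571252
b = 1.56 / (1 + exp(-19.5 * m))
exp(-19.5 * 0.088) = exp(-1.7160) = 0.179784
b = 1.56 / (1 + 0.179784) = 1.322276
Hb / (g * T^2) = 2.91 / (9.81 * 11.8^2) = 2.91 / 1365.9444 = 0.00213039
gamma_b = b - a * Hb/(g*T^2) = 1.322276 - 35.571252 * 0.00213039 = 1.246495
db = Hb / gamma_b = 2.91 / 1.246495
db = 2.3345 m

2.3345


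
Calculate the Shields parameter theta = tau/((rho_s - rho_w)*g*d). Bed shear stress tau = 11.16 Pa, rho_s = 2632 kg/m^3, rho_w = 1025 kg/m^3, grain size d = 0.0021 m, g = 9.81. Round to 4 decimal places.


theta = tau / ((rho_s - rho_w) * g * d)
rho_s - rho_w = 2632 - 1025 = 1607
Denominator = 1607 * 9.81 * 0.0021 = 33.105807
theta = 11.16 / 33.105807
theta = 0.3371

0.3371


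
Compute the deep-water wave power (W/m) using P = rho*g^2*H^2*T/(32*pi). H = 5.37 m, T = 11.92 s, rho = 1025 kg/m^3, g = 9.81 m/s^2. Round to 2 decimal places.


P = rho * g^2 * H^2 * T / (32 * pi)
P = 1025 * 9.81^2 * 5.37^2 * 11.92 / (32 * pi)
P = 1025 * 96.2361 * 28.8369 * 11.92 / 100.53096
P = 337277.10 W/m

337277.10


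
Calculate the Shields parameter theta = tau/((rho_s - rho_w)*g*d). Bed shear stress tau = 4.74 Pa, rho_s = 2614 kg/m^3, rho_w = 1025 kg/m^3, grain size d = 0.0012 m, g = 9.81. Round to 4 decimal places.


theta = tau / ((rho_s - rho_w) * g * d)
rho_s - rho_w = 2614 - 1025 = 1589
Denominator = 1589 * 9.81 * 0.0012 = 18.705708
theta = 4.74 / 18.705708
theta = 0.2534

0.2534


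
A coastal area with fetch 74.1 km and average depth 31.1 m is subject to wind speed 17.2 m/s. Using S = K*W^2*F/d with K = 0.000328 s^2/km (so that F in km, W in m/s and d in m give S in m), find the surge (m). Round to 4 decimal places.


S = K * W^2 * F / d
W^2 = 17.2^2 = 295.84
S = 0.000328 * 295.84 * 74.1 / 31.1
Numerator = 0.000328 * 295.84 * 74.1 = 7.190332
S = 7.190332 / 31.1 = 0.2312 m

0.2312


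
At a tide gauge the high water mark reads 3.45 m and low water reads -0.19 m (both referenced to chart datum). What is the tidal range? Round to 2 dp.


Tidal range = High water - Low water
Tidal range = 3.45 - (-0.19)
Tidal range = 3.64 m

3.64


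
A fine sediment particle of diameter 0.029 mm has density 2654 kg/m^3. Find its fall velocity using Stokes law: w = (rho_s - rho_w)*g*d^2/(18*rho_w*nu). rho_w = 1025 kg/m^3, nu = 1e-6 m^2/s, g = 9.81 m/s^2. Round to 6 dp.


w = (rho_s - rho_w) * g * d^2 / (18 * rho_w * nu)
d = 0.029 mm = 0.000029 m
rho_s - rho_w = 2654 - 1025 = 1629
Numerator = 1629 * 9.81 * (0.000029)^2 = 0.000013439592
Denominator = 18 * 1025 * 1e-6 = 0.018450
w = 0.000728 m/s

0.000728


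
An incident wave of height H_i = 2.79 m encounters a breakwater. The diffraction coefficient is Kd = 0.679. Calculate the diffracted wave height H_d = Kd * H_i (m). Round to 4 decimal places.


H_d = Kd * H_i
H_d = 0.679 * 2.79
H_d = 1.8944 m

1.8944


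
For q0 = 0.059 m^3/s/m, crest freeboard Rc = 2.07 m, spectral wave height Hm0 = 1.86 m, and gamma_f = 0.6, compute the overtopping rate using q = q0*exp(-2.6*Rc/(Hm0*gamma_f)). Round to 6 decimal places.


q = q0 * exp(-2.6 * Rc / (Hm0 * gamma_f))
Exponent = -2.6 * 2.07 / (1.86 * 0.6)
= -2.6 * 2.07 / 1.1160
= -4.822581
exp(-4.822581) = 0.008046
q = 0.059 * 0.008046
q = 0.000475 m^3/s/m

0.000475


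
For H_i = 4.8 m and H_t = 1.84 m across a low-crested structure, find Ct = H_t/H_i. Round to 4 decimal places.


Ct = H_t / H_i
Ct = 1.84 / 4.8
Ct = 0.3833

0.3833


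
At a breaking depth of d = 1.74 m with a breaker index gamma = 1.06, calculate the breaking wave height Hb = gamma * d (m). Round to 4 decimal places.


Hb = gamma * d
Hb = 1.06 * 1.74
Hb = 1.8444 m

1.8444


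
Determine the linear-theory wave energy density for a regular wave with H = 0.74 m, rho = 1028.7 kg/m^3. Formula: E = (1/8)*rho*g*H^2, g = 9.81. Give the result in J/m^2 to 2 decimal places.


E = (1/8) * rho * g * H^2
E = (1/8) * 1028.7 * 9.81 * 0.74^2
E = 0.125 * 1028.7 * 9.81 * 0.5476
E = 690.77 J/m^2

690.77


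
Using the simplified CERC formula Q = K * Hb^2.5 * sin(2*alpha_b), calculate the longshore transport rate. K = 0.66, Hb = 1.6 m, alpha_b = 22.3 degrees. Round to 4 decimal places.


Q = K * Hb^2.5 * sin(2 * alpha_b)
Hb^2.5 = 1.6^2.5 = 3.238172
sin(2 * 22.3) = sin(44.6) = 0.702153
Q = 0.66 * 3.238172 * 0.702153
Q = 1.5006 m^3/s

1.5006


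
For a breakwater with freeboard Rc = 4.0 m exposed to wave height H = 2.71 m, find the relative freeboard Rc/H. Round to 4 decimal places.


Relative freeboard = Rc / H
= 4.0 / 2.71
= 1.4760

1.4760


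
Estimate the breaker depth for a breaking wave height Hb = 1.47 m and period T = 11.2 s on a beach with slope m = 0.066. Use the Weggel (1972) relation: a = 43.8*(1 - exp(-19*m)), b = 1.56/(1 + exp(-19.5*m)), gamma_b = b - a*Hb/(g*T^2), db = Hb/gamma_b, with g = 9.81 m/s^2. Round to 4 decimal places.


a = 43.8 * (1 - exp(-19 * m))
exp(-19 * 0.066) = exp(-1.2540) = 0.285361
a = 43.8 * (1 - 0.285361) = 31.301185
b = 1.56 / (1 + exp(-19.5 * m))
exp(-19.5 * 0.066) = exp(-1.2870) = 0.276098
b = 1.56 / (1 + 0.276098) = 1.222477
Hb / (g * T^2) = 1.47 / (9.81 * 11.2^2) = 1.47 / 1230.5664 = 0.00119457
gamma_b = b - a * Hb/(g*T^2) = 1.222477 - 31.301185 * 0.00119457 = 1.185085
db = Hb / gamma_b = 1.47 / 1.185085
db = 1.2404 m

1.2404


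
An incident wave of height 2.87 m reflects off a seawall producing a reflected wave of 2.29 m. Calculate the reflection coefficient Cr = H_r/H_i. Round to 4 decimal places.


Cr = H_r / H_i
Cr = 2.29 / 2.87
Cr = 0.7979

0.7979


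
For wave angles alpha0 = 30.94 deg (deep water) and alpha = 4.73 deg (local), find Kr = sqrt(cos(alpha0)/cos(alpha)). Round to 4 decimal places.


Kr = sqrt(cos(alpha0) / cos(alpha))
cos(30.94) = 0.857706
cos(4.73) = 0.996594
Kr = sqrt(0.857706 / 0.996594)
Kr = sqrt(0.860637)
Kr = 0.9277

0.9277


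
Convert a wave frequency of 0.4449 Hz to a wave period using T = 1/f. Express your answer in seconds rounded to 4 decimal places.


T = 1 / f
T = 1 / 0.4449
T = 2.2477 s

2.2477


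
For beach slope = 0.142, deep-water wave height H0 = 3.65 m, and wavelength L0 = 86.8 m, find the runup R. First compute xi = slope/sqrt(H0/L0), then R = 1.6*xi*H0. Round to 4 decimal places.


xi = slope / sqrt(H0/L0)
H0/L0 = 3.65/86.8 = 0.042051
sqrt(0.042051) = 0.205063
xi = 0.142 / 0.205063 = 0.692471
R = 1.6 * xi * H0 = 1.6 * 0.692471 * 3.65
R = 4.0440 m

4.0440


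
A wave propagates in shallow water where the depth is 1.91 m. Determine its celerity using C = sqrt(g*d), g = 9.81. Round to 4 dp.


Using the shallow-water approximation:
C = sqrt(g * d) = sqrt(9.81 * 1.91)
C = sqrt(18.7371)
C = 4.3286 m/s

4.3286


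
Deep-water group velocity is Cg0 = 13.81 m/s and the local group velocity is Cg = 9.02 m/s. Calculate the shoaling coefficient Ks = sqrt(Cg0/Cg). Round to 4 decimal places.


Ks = sqrt(Cg0 / Cg)
Ks = sqrt(13.81 / 9.02)
Ks = sqrt(1.5310)
Ks = 1.2374

1.2374


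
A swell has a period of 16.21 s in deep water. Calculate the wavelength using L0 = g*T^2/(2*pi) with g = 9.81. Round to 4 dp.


L0 = g * T^2 / (2 * pi)
L0 = 9.81 * 16.21^2 / (2 * pi)
L0 = 9.81 * 262.7641 / 6.28319
L0 = 2577.7158 / 6.28319
L0 = 410.2562 m

410.2562


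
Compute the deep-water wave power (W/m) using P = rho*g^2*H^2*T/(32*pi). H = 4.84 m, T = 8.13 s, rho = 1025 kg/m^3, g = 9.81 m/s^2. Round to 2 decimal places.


P = rho * g^2 * H^2 * T / (32 * pi)
P = 1025 * 9.81^2 * 4.84^2 * 8.13 / (32 * pi)
P = 1025 * 96.2361 * 23.4256 * 8.13 / 100.53096
P = 186871.60 W/m

186871.60


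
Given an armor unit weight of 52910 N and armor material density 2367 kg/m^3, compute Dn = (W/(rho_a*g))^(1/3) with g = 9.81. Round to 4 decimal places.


V = W / (rho_a * g)
V = 52910 / (2367 * 9.81)
V = 52910 / 23220.27
V = 2.278613 m^3
Dn = V^(1/3) = 2.278613^(1/3)
Dn = 1.3159 m

1.3159


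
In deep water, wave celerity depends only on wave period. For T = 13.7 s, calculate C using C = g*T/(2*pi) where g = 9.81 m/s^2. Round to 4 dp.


We use the deep-water celerity formula:
C = g * T / (2 * pi)
C = 9.81 * 13.7 / (2 * 3.14159...)
C = 134.397000 / 6.283185
C = 21.3899 m/s

21.3899


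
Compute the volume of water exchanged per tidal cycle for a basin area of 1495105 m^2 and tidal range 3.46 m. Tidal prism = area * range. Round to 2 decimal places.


Tidal prism = Area * Tidal range
P = 1495105 * 3.46
P = 5173063.30 m^3

5173063.30


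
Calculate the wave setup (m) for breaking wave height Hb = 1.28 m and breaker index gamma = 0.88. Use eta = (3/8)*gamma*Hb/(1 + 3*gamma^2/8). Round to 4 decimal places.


eta = (3/8) * gamma * Hb / (1 + 3*gamma^2/8)
Numerator = (3/8) * 0.88 * 1.28 = 0.422400
Denominator = 1 + 3*0.88^2/8 = 1 + 0.290400 = 1.290400
eta = 0.422400 / 1.290400
eta = 0.3273 m

0.3273


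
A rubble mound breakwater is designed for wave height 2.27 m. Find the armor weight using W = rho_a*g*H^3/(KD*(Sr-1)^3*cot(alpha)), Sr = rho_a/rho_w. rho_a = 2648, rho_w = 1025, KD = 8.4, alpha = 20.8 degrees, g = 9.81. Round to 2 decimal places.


Sr = rho_a / rho_w = 2648 / 1025 = 2.583415
(Sr - 1) = 1.583415
(Sr - 1)^3 = 3.969940
cot(20.8) = 1 / tan(20.8) = 1 / 0.379864 = 2.632519
Numerator = 2648 * 9.81 * 2.27^3 = 303853.7214
Denominator = 8.4 * 3.969940 * 2.632519 = 87.787907
W = 303853.7214 / 87.787907
W = 3461.23 N

3461.23


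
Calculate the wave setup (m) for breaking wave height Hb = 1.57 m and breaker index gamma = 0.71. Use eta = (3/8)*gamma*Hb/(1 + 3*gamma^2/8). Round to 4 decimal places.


eta = (3/8) * gamma * Hb / (1 + 3*gamma^2/8)
Numerator = (3/8) * 0.71 * 1.57 = 0.418013
Denominator = 1 + 3*0.71^2/8 = 1 + 0.189038 = 1.189038
eta = 0.418013 / 1.189038
eta = 0.3516 m

0.3516


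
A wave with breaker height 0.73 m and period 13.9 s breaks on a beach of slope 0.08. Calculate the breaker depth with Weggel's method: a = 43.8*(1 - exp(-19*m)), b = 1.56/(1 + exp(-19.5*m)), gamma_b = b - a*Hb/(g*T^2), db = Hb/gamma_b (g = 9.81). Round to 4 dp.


a = 43.8 * (1 - exp(-19 * m))
exp(-19 * 0.08) = exp(-1.5200) = 0.218712
a = 43.8 * (1 - 0.218712) = 34.220419
b = 1.56 / (1 + exp(-19.5 * m))
exp(-19.5 * 0.08) = exp(-1.5600) = 0.210136
b = 1.56 / (1 + 0.210136) = 1.289111
Hb / (g * T^2) = 0.73 / (9.81 * 13.9^2) = 0.73 / 1895.3901 = 0.00038514
gamma_b = b - a * Hb/(g*T^2) = 1.289111 - 34.220419 * 0.00038514 = 1.275931
db = Hb / gamma_b = 0.73 / 1.275931
db = 0.5721 m

0.5721


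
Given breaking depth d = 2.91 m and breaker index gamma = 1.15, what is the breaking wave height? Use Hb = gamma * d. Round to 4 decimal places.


Hb = gamma * d
Hb = 1.15 * 2.91
Hb = 3.3465 m

3.3465


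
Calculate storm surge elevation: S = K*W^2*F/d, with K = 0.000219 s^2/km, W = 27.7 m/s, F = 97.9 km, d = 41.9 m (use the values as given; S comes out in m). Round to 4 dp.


S = K * W^2 * F / d
W^2 = 27.7^2 = 767.29
S = 0.000219 * 767.29 * 97.9 / 41.9
Numerator = 0.000219 * 767.29 * 97.9 = 16.450774
S = 16.450774 / 41.9 = 0.3926 m

0.3926


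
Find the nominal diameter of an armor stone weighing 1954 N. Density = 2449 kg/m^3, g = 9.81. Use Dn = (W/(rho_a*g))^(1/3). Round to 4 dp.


V = W / (rho_a * g)
V = 1954 / (2449 * 9.81)
V = 1954 / 24024.69
V = 0.081333 m^3
Dn = V^(1/3) = 0.081333^(1/3)
Dn = 0.4333 m

0.4333


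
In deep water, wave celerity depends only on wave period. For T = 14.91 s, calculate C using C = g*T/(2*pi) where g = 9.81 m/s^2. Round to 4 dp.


We use the deep-water celerity formula:
C = g * T / (2 * pi)
C = 9.81 * 14.91 / (2 * 3.14159...)
C = 146.267100 / 6.283185
C = 23.2791 m/s

23.2791


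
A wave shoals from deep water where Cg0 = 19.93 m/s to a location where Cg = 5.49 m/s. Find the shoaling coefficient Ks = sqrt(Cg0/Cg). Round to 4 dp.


Ks = sqrt(Cg0 / Cg)
Ks = sqrt(19.93 / 5.49)
Ks = sqrt(3.6302)
Ks = 1.9053

1.9053


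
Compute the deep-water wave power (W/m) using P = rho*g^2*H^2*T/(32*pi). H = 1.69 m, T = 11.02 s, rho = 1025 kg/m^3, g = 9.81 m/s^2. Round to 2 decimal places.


P = rho * g^2 * H^2 * T / (32 * pi)
P = 1025 * 9.81^2 * 1.69^2 * 11.02 / (32 * pi)
P = 1025 * 96.2361 * 2.8561 * 11.02 / 100.53096
P = 30882.83 W/m

30882.83


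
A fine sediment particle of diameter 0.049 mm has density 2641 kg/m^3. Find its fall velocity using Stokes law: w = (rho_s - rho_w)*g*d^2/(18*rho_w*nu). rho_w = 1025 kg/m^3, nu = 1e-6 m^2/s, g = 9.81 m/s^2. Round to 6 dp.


w = (rho_s - rho_w) * g * d^2 / (18 * rho_w * nu)
d = 0.049 mm = 0.000049 m
rho_s - rho_w = 2641 - 1025 = 1616
Numerator = 1616 * 9.81 * (0.000049)^2 = 0.000038062957
Denominator = 18 * 1025 * 1e-6 = 0.018450
w = 0.002063 m/s

0.002063


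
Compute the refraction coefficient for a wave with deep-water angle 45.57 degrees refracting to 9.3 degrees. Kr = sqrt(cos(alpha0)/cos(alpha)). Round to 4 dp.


Kr = sqrt(cos(alpha0) / cos(alpha))
cos(45.57) = 0.700037
cos(9.3) = 0.986856
Kr = sqrt(0.700037 / 0.986856)
Kr = sqrt(0.709361)
Kr = 0.8422

0.8422


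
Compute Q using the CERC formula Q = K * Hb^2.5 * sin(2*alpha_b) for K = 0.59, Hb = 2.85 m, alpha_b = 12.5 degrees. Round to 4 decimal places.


Q = K * Hb^2.5 * sin(2 * alpha_b)
Hb^2.5 = 2.85^2.5 = 13.712358
sin(2 * 12.5) = sin(25.0) = 0.422618
Q = 0.59 * 13.712358 * 0.422618
Q = 3.4191 m^3/s

3.4191


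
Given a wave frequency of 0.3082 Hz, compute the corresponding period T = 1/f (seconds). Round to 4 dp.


T = 1 / f
T = 1 / 0.3082
T = 3.2446 s

3.2446


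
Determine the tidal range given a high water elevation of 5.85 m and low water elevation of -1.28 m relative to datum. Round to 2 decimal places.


Tidal range = High water - Low water
Tidal range = 5.85 - (-1.28)
Tidal range = 7.13 m

7.13


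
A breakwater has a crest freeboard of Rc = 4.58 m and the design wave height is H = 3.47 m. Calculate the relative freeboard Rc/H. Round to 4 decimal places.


Relative freeboard = Rc / H
= 4.58 / 3.47
= 1.3199

1.3199


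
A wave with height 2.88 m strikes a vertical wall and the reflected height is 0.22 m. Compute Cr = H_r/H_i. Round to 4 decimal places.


Cr = H_r / H_i
Cr = 0.22 / 2.88
Cr = 0.0764

0.0764


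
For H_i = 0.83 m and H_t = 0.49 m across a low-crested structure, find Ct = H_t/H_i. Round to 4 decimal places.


Ct = H_t / H_i
Ct = 0.49 / 0.83
Ct = 0.5904

0.5904


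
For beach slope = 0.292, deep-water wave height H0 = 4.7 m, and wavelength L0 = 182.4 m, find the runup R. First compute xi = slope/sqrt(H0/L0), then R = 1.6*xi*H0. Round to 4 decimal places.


xi = slope / sqrt(H0/L0)
H0/L0 = 4.7/182.4 = 0.025768
sqrt(0.025768) = 0.160523
xi = 0.292 / 0.160523 = 1.819057
R = 1.6 * xi * H0 = 1.6 * 1.819057 * 4.7
R = 13.6793 m

13.6793


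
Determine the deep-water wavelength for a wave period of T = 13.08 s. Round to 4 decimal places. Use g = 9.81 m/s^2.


L0 = g * T^2 / (2 * pi)
L0 = 9.81 * 13.08^2 / (2 * pi)
L0 = 9.81 * 171.0864 / 6.28319
L0 = 1678.3576 / 6.28319
L0 = 267.1189 m

267.1189


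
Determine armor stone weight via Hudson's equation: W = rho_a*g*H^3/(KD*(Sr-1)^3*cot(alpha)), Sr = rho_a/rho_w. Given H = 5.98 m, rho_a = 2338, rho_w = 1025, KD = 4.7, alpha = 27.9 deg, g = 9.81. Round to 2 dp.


Sr = rho_a / rho_w = 2338 / 1025 = 2.280976
(Sr - 1) = 1.280976
(Sr - 1)^3 = 2.101951
cot(27.9) = 1 / tan(27.9) = 1 / 0.529473 = 1.888671
Numerator = 2338 * 9.81 * 5.98^3 = 4904752.1493
Denominator = 4.7 * 2.101951 * 1.888671 = 18.658504
W = 4904752.1493 / 18.658504
W = 262869.52 N

262869.52


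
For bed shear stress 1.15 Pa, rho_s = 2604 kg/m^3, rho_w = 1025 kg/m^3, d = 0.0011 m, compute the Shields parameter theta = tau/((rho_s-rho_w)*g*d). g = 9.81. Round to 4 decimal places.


theta = tau / ((rho_s - rho_w) * g * d)
rho_s - rho_w = 2604 - 1025 = 1579
Denominator = 1579 * 9.81 * 0.0011 = 17.038989
theta = 1.15 / 17.038989
theta = 0.0675

0.0675


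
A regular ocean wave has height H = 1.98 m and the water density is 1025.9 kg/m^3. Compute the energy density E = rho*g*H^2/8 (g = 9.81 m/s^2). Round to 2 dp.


E = (1/8) * rho * g * H^2
E = (1/8) * 1025.9 * 9.81 * 1.98^2
E = 0.125 * 1025.9 * 9.81 * 3.9204
E = 4931.90 J/m^2

4931.90


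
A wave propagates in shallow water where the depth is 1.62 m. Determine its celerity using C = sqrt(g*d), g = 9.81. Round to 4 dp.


Using the shallow-water approximation:
C = sqrt(g * d) = sqrt(9.81 * 1.62)
C = sqrt(15.8922)
C = 3.9865 m/s

3.9865


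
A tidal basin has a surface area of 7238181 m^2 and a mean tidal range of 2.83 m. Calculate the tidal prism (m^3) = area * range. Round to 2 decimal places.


Tidal prism = Area * Tidal range
P = 7238181 * 2.83
P = 20484052.23 m^3

20484052.23


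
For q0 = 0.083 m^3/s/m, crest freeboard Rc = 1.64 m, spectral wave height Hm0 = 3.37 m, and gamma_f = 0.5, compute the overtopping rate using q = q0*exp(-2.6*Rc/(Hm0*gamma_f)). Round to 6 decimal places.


q = q0 * exp(-2.6 * Rc / (Hm0 * gamma_f))
Exponent = -2.6 * 1.64 / (3.37 * 0.5)
= -2.6 * 1.64 / 1.6850
= -2.530564
exp(-2.530564) = 0.079614
q = 0.083 * 0.079614
q = 0.006608 m^3/s/m

0.006608


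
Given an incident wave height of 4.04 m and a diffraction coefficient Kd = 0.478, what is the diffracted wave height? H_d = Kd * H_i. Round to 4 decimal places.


H_d = Kd * H_i
H_d = 0.478 * 4.04
H_d = 1.9311 m

1.9311


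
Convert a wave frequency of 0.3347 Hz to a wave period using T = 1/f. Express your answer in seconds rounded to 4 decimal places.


T = 1 / f
T = 1 / 0.3347
T = 2.9878 s

2.9878


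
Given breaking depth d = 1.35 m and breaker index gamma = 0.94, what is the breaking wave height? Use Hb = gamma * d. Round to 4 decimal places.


Hb = gamma * d
Hb = 0.94 * 1.35
Hb = 1.2690 m

1.2690


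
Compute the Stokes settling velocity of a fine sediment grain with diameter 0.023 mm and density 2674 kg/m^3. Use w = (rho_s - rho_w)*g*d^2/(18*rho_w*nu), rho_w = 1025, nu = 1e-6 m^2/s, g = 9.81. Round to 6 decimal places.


w = (rho_s - rho_w) * g * d^2 / (18 * rho_w * nu)
d = 0.023 mm = 0.000023 m
rho_s - rho_w = 2674 - 1025 = 1649
Numerator = 1649 * 9.81 * (0.000023)^2 = 0.000008557469
Denominator = 18 * 1025 * 1e-6 = 0.018450
w = 0.000464 m/s

0.000464


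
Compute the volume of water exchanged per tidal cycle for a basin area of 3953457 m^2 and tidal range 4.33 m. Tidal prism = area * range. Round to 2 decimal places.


Tidal prism = Area * Tidal range
P = 3953457 * 4.33
P = 17118468.81 m^3

17118468.81


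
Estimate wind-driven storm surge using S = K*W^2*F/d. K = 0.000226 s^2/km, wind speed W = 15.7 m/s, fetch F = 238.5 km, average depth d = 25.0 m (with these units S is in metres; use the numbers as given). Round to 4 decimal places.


S = K * W^2 * F / d
W^2 = 15.7^2 = 246.49
S = 0.000226 * 246.49 * 238.5 / 25.0
Numerator = 0.000226 * 246.49 * 238.5 = 13.286057
S = 13.286057 / 25.0 = 0.5314 m

0.5314


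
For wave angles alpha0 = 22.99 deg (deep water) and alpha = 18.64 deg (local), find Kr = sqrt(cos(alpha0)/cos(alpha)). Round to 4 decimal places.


Kr = sqrt(cos(alpha0) / cos(alpha))
cos(22.99) = 0.920573
cos(18.64) = 0.947546
Kr = sqrt(0.920573 / 0.947546)
Kr = sqrt(0.971534)
Kr = 0.9857

0.9857


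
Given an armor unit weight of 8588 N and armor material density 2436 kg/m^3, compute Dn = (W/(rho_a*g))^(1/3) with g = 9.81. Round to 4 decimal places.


V = W / (rho_a * g)
V = 8588 / (2436 * 9.81)
V = 8588 / 23897.16
V = 0.359373 m^3
Dn = V^(1/3) = 0.359373^(1/3)
Dn = 0.7110 m

0.7110


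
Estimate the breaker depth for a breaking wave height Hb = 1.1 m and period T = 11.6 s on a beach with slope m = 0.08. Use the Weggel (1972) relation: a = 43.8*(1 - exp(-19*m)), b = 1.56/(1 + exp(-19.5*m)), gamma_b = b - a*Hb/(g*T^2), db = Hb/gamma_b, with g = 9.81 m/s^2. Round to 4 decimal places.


a = 43.8 * (1 - exp(-19 * m))
exp(-19 * 0.08) = exp(-1.5200) = 0.218712
a = 43.8 * (1 - 0.218712) = 34.220419
b = 1.56 / (1 + exp(-19.5 * m))
exp(-19.5 * 0.08) = exp(-1.5600) = 0.210136
b = 1.56 / (1 + 0.210136) = 1.289111
Hb / (g * T^2) = 1.1 / (9.81 * 11.6^2) = 1.1 / 1320.0336 = 0.00083331
gamma_b = b - a * Hb/(g*T^2) = 1.289111 - 34.220419 * 0.00083331 = 1.260595
db = Hb / gamma_b = 1.1 / 1.260595
db = 0.8726 m

0.8726


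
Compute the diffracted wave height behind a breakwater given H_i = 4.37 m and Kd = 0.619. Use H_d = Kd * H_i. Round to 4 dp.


H_d = Kd * H_i
H_d = 0.619 * 4.37
H_d = 2.7050 m

2.7050


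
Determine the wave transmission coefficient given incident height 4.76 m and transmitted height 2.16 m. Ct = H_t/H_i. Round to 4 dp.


Ct = H_t / H_i
Ct = 2.16 / 4.76
Ct = 0.4538

0.4538


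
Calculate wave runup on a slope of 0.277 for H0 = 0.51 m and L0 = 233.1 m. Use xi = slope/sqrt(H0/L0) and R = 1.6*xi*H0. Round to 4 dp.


xi = slope / sqrt(H0/L0)
H0/L0 = 0.51/233.1 = 0.002188
sqrt(0.002188) = 0.046775
xi = 0.277 / 0.046775 = 5.921965
R = 1.6 * xi * H0 = 1.6 * 5.921965 * 0.51
R = 4.8323 m

4.8323


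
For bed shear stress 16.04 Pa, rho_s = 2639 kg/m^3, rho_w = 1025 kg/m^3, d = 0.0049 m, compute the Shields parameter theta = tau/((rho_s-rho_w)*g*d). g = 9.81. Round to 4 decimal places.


theta = tau / ((rho_s - rho_w) * g * d)
rho_s - rho_w = 2639 - 1025 = 1614
Denominator = 1614 * 9.81 * 0.0049 = 77.583366
theta = 16.04 / 77.583366
theta = 0.2067

0.2067


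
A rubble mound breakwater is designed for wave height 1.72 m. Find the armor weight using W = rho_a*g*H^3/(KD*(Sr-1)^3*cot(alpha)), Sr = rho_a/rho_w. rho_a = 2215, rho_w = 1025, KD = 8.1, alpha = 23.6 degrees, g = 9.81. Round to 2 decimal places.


Sr = rho_a / rho_w = 2215 / 1025 = 2.160976
(Sr - 1) = 1.160976
(Sr - 1)^3 = 1.564838
cot(23.6) = 1 / tan(23.6) = 1 / 0.436889 = 2.288910
Numerator = 2215 * 9.81 * 1.72^3 = 110567.6499
Denominator = 8.1 * 1.564838 * 2.288910 = 29.012352
W = 110567.6499 / 29.012352
W = 3811.05 N

3811.05


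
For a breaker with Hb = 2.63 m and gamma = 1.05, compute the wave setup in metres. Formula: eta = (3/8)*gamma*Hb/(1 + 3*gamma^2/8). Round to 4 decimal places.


eta = (3/8) * gamma * Hb / (1 + 3*gamma^2/8)
Numerator = (3/8) * 1.05 * 2.63 = 1.035563
Denominator = 1 + 3*1.05^2/8 = 1 + 0.413438 = 1.413438
eta = 1.035563 / 1.413438
eta = 0.7327 m

0.7327


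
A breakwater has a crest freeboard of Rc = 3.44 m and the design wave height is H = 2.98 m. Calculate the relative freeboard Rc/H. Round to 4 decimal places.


Relative freeboard = Rc / H
= 3.44 / 2.98
= 1.1544

1.1544


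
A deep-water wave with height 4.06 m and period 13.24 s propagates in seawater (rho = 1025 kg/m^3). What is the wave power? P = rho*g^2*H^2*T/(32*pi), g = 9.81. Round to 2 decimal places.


P = rho * g^2 * H^2 * T / (32 * pi)
P = 1025 * 9.81^2 * 4.06^2 * 13.24 / (32 * pi)
P = 1025 * 96.2361 * 16.4836 * 13.24 / 100.53096
P = 214142.11 W/m

214142.11


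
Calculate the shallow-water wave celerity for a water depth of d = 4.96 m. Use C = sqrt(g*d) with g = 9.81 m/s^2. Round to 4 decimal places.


Using the shallow-water approximation:
C = sqrt(g * d) = sqrt(9.81 * 4.96)
C = sqrt(48.6576)
C = 6.9755 m/s

6.9755


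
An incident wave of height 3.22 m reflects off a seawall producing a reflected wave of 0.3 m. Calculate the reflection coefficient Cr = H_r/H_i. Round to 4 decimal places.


Cr = H_r / H_i
Cr = 0.3 / 3.22
Cr = 0.0932

0.0932


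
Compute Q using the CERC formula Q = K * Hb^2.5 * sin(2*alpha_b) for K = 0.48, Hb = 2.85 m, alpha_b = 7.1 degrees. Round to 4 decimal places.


Q = K * Hb^2.5 * sin(2 * alpha_b)
Hb^2.5 = 2.85^2.5 = 13.712358
sin(2 * 7.1) = sin(14.2) = 0.245307
Q = 0.48 * 13.712358 * 0.245307
Q = 1.6146 m^3/s

1.6146


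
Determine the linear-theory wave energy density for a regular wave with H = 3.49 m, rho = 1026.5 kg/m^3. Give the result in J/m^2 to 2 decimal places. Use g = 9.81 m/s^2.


E = (1/8) * rho * g * H^2
E = (1/8) * 1026.5 * 9.81 * 3.49^2
E = 0.125 * 1026.5 * 9.81 * 12.1801
E = 15331.65 J/m^2

15331.65


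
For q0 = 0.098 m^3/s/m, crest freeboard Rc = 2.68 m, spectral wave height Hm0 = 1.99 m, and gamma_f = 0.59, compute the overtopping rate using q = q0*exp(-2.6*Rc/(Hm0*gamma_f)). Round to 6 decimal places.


q = q0 * exp(-2.6 * Rc / (Hm0 * gamma_f))
Exponent = -2.6 * 2.68 / (1.99 * 0.59)
= -2.6 * 2.68 / 1.1741
= -5.934759
exp(-5.934759) = 0.002646
q = 0.098 * 0.002646
q = 0.000259 m^3/s/m

0.000259
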